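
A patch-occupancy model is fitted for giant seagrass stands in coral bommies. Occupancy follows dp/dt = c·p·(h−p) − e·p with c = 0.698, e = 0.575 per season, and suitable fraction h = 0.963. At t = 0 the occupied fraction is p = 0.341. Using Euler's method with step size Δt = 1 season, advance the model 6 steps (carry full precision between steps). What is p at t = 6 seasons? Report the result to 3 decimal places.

Update rule: p ← p + [c·p·(h−p) − e·p]·Δt with Δt = 1.
  1  |  dp/dt·Δt = -0.048028  |  p_1 = 0.292972
  2  |  dp/dt·Δt = -0.031442  |  p_2 = 0.261530
  3  |  dp/dt·Δt = -0.022328  |  p_3 = 0.239202
  4  |  dp/dt·Δt = -0.016694  |  p_4 = 0.222509
  5  |  dp/dt·Δt = -0.012936  |  p_5 = 0.209573
  6  |  dp/dt·Δt = -0.010292  |  p_6 = 0.199281

0.199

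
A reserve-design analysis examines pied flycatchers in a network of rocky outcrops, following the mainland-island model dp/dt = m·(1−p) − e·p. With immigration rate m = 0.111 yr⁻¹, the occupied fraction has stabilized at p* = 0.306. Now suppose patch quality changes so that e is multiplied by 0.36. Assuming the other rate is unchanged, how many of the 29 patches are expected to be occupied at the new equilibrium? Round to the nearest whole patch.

Balance m(1−p*) = e·p* gives e = m(1−p*)/p* = 0.111×0.69400/0.30600 = 0.25175.
New p* = m/(m+e) = 0.11100/(0.11100+0.09063) = 0.55051.
Expected occupied = 29 × 0.55051 = 15.96 ≈ 16.

16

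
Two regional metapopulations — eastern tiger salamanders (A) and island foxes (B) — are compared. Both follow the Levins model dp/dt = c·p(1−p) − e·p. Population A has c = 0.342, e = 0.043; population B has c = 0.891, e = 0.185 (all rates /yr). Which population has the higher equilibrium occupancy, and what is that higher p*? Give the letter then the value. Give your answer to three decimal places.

A, 0.874

A: p*_A = 1 − 0.043/0.342 = 0.8743.
B: p*_B = 1 − 0.185/0.891 = 0.7924.
A is higher at 0.8743.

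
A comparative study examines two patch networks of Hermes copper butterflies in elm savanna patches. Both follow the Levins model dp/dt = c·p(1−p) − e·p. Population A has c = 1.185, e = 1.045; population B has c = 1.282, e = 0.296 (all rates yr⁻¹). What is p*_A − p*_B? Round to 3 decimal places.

-0.651

A: p*_A = 1 − 1.045/1.185 = 0.1181.
B: p*_B = 1 − 0.296/1.282 = 0.7691.
p*_A − p*_B = 0.1181 − 0.7691 = -0.6510.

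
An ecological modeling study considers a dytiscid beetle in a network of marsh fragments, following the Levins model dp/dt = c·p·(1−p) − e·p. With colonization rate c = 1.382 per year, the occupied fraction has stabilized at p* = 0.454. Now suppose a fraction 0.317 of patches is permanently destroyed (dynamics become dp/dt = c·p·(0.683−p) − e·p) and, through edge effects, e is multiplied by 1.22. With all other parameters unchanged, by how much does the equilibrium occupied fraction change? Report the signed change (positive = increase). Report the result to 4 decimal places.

Balance c(1−p*) = e gives e = 1.382×(1 − 0.45400) = 0.75457.
New p* = 0.683 − e/c = 0.683 − 0.92058/1.38200 = 0.01688.
Δp* = 0.01688 − 0.45400 = -0.43712.

-0.4371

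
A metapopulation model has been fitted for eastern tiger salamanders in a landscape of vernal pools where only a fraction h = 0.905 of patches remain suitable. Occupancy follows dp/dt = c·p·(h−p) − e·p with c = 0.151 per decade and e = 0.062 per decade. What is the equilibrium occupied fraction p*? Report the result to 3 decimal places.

0.494

Setting dp/dt = 0 and dividing by p* gives c·(h−p*) = e.
So p* = h − e/c = 0.905 − 0.062/0.151 = 0.905 − 0.4106 = 0.4944.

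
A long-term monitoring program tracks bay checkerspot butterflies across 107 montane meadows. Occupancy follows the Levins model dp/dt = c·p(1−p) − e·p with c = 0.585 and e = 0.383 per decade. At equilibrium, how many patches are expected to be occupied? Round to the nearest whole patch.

37

p* = 1 − e/c = 1 − 0.383/0.585 = 0.3453.
Expected occupied patches = N × p* = 107 × 0.3453 = 36.95 ≈ 37.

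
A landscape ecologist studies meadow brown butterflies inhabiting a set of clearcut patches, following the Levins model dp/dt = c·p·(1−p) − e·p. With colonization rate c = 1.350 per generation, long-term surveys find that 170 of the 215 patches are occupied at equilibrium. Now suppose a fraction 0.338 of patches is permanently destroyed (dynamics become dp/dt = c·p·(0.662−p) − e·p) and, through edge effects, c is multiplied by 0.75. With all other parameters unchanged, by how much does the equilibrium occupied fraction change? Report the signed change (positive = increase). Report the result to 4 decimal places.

Observed p* = 170/215 = 0.79070.
Balance c(1−p*) = e gives e = 1.350×(1 − 0.79070) = 0.28256.
New p* = 0.662 − e/c = 0.662 − 0.28256/1.01250 = 0.38293.
Δp* = 0.38293 − 0.79070 = -0.40777.

-0.4078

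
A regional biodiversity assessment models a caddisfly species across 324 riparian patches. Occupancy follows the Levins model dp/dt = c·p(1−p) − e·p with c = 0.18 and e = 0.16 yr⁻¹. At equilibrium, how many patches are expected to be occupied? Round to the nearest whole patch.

p* = 1 − e/c = 1 − 0.16/0.18 = 0.1111.
Expected occupied patches = N × p* = 324 × 0.1111 = 36.00 ≈ 36.

36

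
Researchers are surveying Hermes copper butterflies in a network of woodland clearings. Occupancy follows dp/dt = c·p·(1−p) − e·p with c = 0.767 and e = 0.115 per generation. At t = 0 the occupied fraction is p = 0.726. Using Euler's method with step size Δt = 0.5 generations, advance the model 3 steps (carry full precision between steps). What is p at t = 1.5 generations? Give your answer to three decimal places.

0.806

Update rule: p ← p + [c·p·(1−p) − e·p]·Δt with Δt = 0.5.
  1  |  dp/dt·Δt = +0.034542  |  p_1 = 0.760542
  2  |  dp/dt·Δt = +0.026111  |  p_2 = 0.786653
  3  |  dp/dt·Δt = +0.019130  |  p_3 = 0.805783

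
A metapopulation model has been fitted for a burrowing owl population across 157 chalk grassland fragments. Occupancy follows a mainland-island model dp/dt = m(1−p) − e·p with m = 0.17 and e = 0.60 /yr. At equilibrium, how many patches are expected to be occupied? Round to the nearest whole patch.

35

p* = m/(m+e) = 0.17/0.7700 = 0.2208.
Expected occupied patches = N × p* = 157 × 0.2208 = 34.66 ≈ 35.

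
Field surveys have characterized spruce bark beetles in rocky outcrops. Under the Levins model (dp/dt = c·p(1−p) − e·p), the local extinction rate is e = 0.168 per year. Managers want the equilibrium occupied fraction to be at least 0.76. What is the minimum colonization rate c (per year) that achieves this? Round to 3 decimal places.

p* = 1 − e/c ≥ 0.76 requires e/c ≤ 0.2400, i.e. c ≥ e/0.2400.
c_min = 0.168/0.2400 = 0.7000.

0.700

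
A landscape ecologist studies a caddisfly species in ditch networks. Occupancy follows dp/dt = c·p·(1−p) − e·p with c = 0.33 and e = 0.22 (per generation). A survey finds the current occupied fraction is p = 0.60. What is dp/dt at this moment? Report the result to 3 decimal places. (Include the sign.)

Colonization term: c·p·(1−p) = 0.33×0.60×0.4000 = 0.07920.
Extinction term: e·p = 0.13200.
dp/dt = 0.07920 − 0.13200 = -0.05280.

-0.053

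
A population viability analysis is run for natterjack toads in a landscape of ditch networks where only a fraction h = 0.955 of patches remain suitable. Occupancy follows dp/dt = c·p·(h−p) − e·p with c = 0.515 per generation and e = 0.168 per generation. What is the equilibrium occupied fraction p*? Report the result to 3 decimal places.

Setting dp/dt = 0 and dividing by p* gives c·(h−p*) = e.
So p* = h − e/c = 0.955 − 0.168/0.515 = 0.955 − 0.3262 = 0.6288.

0.629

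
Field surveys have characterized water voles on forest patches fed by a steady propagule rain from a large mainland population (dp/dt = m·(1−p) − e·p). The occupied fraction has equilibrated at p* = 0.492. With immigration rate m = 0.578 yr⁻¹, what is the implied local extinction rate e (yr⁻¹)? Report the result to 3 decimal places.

At equilibrium m(1−p*) = e·p*, so e = m(1−p*)/p*.
e = 0.578 × 0.5080 / 0.492 = 0.5968.

0.597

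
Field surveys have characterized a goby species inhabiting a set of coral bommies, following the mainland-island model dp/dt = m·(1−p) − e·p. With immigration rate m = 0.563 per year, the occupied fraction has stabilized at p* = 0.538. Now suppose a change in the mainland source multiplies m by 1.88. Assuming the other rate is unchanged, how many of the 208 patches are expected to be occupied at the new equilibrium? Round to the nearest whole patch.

143

Balance m(1−p*) = e·p* gives e = m(1−p*)/p* = 0.563×0.46200/0.53800 = 0.48347.
New p* = m/(m+e) = 1.05844/(1.05844+0.48347) = 0.68645.
Expected occupied = 208 × 0.68645 = 142.78 ≈ 143.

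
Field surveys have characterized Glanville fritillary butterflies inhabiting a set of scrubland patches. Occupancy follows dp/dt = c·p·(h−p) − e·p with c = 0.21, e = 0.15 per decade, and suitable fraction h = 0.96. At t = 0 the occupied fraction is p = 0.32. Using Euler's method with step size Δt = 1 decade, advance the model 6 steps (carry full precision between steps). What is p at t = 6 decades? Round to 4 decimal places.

Update rule: p ← p + [c·p·(h−p) − e·p]·Δt with Δt = 1.
step 1: Δp = -0.00499, p = 0.31501
step 2: Δp = -0.00458, p = 0.31042
step 3: Δp = -0.00422, p = 0.30621
step 4: Δp = -0.00389, p = 0.30232
step 5: Δp = -0.00359, p = 0.29872
step 6: Δp = -0.00333, p = 0.29540

0.2954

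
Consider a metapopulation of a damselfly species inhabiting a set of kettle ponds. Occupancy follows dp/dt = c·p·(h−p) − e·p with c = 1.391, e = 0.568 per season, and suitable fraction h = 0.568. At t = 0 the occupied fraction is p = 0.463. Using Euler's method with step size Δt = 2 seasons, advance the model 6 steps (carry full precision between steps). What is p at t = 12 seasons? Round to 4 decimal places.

Update rule: p ← p + [c·p·(h−p) − e·p]·Δt with Δt = 2.
t = 2: p = 0.46300 + (-0.39072) = 0.07228
t = 4: p = 0.07228 + (+0.01757) = 0.08985
t = 6: p = 0.08985 + (+0.01745) = 0.10730
t = 8: p = 0.10730 + (+0.01563) = 0.12293
t = 10: p = 0.12293 + (+0.01256) = 0.13549
t = 12: p = 0.13549 + (+0.00911) = 0.14460

0.1446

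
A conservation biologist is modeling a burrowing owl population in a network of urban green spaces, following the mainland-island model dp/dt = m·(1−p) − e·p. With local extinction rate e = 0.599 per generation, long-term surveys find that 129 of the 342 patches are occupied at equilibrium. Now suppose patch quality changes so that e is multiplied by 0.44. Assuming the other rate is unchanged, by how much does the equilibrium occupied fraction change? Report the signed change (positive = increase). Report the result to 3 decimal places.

0.202

Observed p* = 129/342 = 0.37719.
Balance m(1−p*) = e·p* gives m = e·p*/(1−p*) = 0.599×0.37719/0.62281 = 0.36277.
New p* = m/(m+e) = 0.36277/(0.36277+0.26356) = 0.57920.
Δp* = 0.57920 − 0.37719 = +0.20201.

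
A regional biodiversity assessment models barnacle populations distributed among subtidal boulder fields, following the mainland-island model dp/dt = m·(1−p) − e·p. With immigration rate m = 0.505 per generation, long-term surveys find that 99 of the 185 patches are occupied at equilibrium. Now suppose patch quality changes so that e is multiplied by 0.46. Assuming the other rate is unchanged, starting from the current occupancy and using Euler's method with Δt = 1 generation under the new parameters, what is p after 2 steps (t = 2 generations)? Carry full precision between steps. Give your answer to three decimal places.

0.699

Observed p* = 99/185 = 0.53514.
Balance m(1−p*) = e·p* gives e = m(1−p*)/p* = 0.505×0.46486/0.53514 = 0.43869.
Starting from p₀ = 0.53514; update p ← p + (dp/dt)·Δt with the new parameters.
t = 1: p = 0.53514 + (+0.12677) = 0.66190
t = 2: p = 0.66190 + (+0.03717) = 0.69907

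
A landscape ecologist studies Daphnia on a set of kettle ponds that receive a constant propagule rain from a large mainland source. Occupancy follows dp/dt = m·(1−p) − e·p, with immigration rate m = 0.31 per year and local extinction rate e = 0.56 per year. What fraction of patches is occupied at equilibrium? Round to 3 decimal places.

At equilibrium the propagule rain into empty patches balances local extinction: m(1−p*) = e·p*.
p* = m/(m+e) = 0.31/(0.31+0.56) = 0.31/0.8700 = 0.3563.

0.356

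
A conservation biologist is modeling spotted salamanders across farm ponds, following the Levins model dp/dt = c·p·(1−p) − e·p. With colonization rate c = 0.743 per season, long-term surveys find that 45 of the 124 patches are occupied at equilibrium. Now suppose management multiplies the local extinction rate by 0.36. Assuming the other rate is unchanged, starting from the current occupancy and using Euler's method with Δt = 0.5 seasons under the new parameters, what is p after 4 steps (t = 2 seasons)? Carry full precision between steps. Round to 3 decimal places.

0.573

Observed p* = 45/124 = 0.36290.
Balance c(1−p*) = e gives e = 0.743×(1 − 0.36290) = 0.47336.
Starting from p₀ = 0.36290; update p ← p + (dp/dt)·Δt with the new parameters.
p: 0.36290 → 0.41787  (Δp = +0.05497)
p: 0.41787 → 0.47264  (Δp = +0.05476)
p: 0.47264 → 0.52496  (Δp = +0.05233)
p: 0.52496 → 0.57288  (Δp = +0.04791)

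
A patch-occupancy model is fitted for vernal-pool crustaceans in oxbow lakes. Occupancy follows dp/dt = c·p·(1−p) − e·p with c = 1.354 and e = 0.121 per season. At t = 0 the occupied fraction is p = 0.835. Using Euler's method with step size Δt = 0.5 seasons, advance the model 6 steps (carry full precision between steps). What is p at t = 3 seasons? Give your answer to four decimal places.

Update rule: p ← p + [c·p·(1−p) − e·p]·Δt with Δt = 0.5.
  1  |  dp/dt·Δt = +0.042756  |  p_1 = 0.877756
  2  |  dp/dt·Δt = +0.019538  |  p_2 = 0.897294
  3  |  dp/dt·Δt = +0.008104  |  p_3 = 0.905398
  4  |  dp/dt·Δt = +0.003210  |  p_4 = 0.908608
  5  |  dp/dt·Δt = +0.001247  |  p_5 = 0.909855
  6  |  dp/dt·Δt = +0.000481  |  p_6 = 0.910336

0.9103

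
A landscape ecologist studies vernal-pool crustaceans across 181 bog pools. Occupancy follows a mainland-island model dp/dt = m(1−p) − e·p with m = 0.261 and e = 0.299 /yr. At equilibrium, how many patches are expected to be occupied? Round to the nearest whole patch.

84

p* = m/(m+e) = 0.261/0.5600 = 0.4661.
Expected occupied patches = N × p* = 181 × 0.4661 = 84.36 ≈ 84.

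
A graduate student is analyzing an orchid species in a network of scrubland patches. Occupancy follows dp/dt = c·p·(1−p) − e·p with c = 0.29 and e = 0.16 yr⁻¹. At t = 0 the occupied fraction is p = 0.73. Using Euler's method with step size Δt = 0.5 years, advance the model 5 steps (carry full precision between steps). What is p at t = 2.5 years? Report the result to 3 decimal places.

0.616

Update rule: p ← p + [c·p·(1−p) − e·p]·Δt with Δt = 0.5.
t = 0.5: p = 0.73000 + (-0.02982) = 0.70018
t = 1: p = 0.70018 + (-0.02557) = 0.67460
t = 1.5: p = 0.67460 + (-0.02214) = 0.65247
t = 2: p = 0.65247 + (-0.01932) = 0.63315
t = 2.5: p = 0.63315 + (-0.01697) = 0.61618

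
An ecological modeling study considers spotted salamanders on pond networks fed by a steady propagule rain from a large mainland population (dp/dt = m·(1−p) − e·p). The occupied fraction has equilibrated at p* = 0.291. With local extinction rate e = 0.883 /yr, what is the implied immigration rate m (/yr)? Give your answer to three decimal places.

At equilibrium m(1−p*) = e·p*, so m = e·p*/(1−p*).
m = 0.883 × 0.291 / 0.7090 = 0.2570/0.7090 = 0.3624.

0.362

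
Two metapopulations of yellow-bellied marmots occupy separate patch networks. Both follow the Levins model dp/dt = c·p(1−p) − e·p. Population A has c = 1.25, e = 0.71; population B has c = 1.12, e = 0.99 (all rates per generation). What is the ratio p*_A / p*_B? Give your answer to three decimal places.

3.722

A: p*_A = 1 − 0.71/1.25 = 0.4320.
B: p*_B = 1 − 0.99/1.12 = 0.1161.
p*_A / p*_B = 0.4320/0.1161 = 3.7218.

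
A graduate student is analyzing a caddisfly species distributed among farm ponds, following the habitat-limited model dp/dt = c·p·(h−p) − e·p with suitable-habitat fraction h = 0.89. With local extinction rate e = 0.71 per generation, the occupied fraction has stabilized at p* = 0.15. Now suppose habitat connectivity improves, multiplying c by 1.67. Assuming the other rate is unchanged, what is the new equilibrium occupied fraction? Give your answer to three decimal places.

0.447

Balance c(h−p*) = e gives c = e/(0.89 − 0.15000) = 0.71/0.74000 = 0.95946.
New p* = 0.89 − e/c = 0.89 − 0.71000/1.60230 = 0.44689.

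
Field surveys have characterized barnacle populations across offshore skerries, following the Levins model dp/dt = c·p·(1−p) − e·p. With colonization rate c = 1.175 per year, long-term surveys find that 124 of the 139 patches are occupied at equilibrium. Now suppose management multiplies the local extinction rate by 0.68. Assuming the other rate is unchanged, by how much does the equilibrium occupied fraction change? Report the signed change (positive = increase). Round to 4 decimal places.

Observed p* = 124/139 = 0.89209.
Balance c(1−p*) = e gives e = 1.175×(1 − 0.89209) = 0.12679.
New p* = 1 − e/c = 1 − 0.08622/1.17500 = 0.92662.
Δp* = 0.92662 − 0.89209 = +0.03453.

0.0345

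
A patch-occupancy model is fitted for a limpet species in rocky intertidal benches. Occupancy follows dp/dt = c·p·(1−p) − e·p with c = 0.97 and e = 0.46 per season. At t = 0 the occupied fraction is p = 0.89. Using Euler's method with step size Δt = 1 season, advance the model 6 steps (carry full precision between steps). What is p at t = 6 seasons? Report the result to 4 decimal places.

0.5269

Update rule: p ← p + [c·p·(1−p) − e·p]·Δt with Δt = 1.
step 1: Δp = -0.31444, p = 0.57556
step 2: Δp = -0.02780, p = 0.54777
step 3: Δp = -0.01169, p = 0.53608
step 4: Δp = -0.00536, p = 0.53072
step 5: Δp = -0.00255, p = 0.52817
step 6: Δp = -0.00123, p = 0.52694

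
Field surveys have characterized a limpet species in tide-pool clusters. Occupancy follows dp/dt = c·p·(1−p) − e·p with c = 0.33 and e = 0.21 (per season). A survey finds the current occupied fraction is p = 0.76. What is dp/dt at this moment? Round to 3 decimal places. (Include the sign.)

Colonization term: c·p·(1−p) = 0.33×0.76×0.2400 = 0.06019.
Extinction term: e·p = 0.15960.
dp/dt = 0.06019 − 0.15960 = -0.09941.

-0.099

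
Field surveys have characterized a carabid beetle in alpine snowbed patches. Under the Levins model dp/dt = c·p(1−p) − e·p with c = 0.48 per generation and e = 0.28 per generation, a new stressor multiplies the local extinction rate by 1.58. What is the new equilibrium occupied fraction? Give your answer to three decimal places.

Before: p* = 1 − 0.28/0.48 = 0.4167.
After the change, c = 0.48, e = 0.4424, so p* = 1 − 0.4424/0.48 = 0.0783.

0.078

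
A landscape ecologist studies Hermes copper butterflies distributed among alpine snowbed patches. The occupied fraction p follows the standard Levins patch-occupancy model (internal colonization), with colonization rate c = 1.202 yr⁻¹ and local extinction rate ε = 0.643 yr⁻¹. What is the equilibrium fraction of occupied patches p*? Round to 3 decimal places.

Setting dp/dt = 0 and dividing through by p* gives c·(1−p*) = ε.
So p* = 1 − ε/c = 1 − 0.643/1.202 = 1 − 0.5349 = 0.4651.

0.465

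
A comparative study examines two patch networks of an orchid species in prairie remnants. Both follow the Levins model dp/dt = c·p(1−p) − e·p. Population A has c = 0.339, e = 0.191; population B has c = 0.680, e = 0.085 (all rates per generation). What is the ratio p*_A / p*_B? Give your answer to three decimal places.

0.499

A: p*_A = 1 − 0.191/0.339 = 0.4366.
B: p*_B = 1 − 0.085/0.680 = 0.8750.
p*_A / p*_B = 0.4366/0.8750 = 0.4989.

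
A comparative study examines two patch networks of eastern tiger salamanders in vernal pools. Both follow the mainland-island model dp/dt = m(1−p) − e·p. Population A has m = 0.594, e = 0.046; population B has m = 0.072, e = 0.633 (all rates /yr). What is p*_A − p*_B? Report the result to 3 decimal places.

0.826

A: p*_A = m/(m+e) = 0.594/0.6400 = 0.9281.
B: p*_B = 0.072/0.7050 = 0.1021.
p*_A − p*_B = 0.9281 − 0.1021 = 0.8260.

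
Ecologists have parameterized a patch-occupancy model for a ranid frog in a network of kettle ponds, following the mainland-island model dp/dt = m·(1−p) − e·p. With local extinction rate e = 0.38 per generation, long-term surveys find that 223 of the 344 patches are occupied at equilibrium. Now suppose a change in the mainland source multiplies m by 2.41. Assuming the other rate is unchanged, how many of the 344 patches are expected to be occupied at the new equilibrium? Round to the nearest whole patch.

Observed p* = 223/344 = 0.64826.
Balance m(1−p*) = e·p* gives m = e·p*/(1−p*) = 0.38×0.64826/0.35174 = 0.70034.
New p* = m/(m+e) = 1.68782/(1.68782+0.38000) = 0.81623.
Expected occupied = 344 × 0.81623 = 280.78 ≈ 281.

281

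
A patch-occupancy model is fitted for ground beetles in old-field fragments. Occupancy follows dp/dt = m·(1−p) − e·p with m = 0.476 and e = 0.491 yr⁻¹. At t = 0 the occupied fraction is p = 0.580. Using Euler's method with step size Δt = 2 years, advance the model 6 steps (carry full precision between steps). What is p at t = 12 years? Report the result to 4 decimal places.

0.5505

Update rule: p ← p + [m·(1−p) − e·p]·Δt with Δt = 2.
step 1: Δp = -0.16972, p = 0.41028
step 2: Δp = +0.15852, p = 0.56880
step 3: Δp = -0.14806, p = 0.42074
step 4: Δp = +0.13828, p = 0.55903
step 5: Δp = -0.12916, p = 0.42987
step 6: Δp = +0.12063, p = 0.55050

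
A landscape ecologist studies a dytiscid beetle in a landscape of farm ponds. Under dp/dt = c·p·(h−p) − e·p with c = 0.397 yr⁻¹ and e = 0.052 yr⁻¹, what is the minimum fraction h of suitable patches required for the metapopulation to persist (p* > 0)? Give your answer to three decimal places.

p* = h − e/c is positive only when h > e/c.
h_min = e/c = 0.052/0.397 = 0.1310.

0.131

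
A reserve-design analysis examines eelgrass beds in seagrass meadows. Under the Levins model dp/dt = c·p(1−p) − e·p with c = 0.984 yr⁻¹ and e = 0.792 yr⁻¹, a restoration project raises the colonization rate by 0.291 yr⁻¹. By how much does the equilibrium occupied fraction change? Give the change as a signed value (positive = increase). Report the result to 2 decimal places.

0.18

Before: p* = 1 − 0.792/0.984 = 0.1951.
After the change, c = 1.275, e = 0.792, so p* = 1 − 0.792/1.275 = 0.3788.
Δp* = 0.3788 − 0.1951 = +0.1837.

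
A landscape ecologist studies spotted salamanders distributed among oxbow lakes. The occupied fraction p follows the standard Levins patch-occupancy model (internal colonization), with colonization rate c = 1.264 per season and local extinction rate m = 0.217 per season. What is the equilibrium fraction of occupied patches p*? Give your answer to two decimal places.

Setting dp/dt = 0 and dividing through by p* gives c·(1−p*) = m.
So p* = 1 − m/c = 1 − 0.217/1.264 = 1 − 0.1717 = 0.8283.

0.83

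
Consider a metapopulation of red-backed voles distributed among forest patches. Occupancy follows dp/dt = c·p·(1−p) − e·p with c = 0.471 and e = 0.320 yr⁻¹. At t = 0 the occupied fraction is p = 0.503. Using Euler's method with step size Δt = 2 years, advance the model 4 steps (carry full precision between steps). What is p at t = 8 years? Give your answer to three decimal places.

Update rule: p ← p + [c·p·(1−p) − e·p]·Δt with Δt = 2.
  1  |  dp/dt·Δt = -0.086428  |  p_1 = 0.416572
  2  |  dp/dt·Δt = -0.037662  |  p_2 = 0.378909
  3  |  dp/dt·Δt = -0.020814  |  p_3 = 0.358095
  4  |  dp/dt·Δt = -0.012650  |  p_4 = 0.345445

0.345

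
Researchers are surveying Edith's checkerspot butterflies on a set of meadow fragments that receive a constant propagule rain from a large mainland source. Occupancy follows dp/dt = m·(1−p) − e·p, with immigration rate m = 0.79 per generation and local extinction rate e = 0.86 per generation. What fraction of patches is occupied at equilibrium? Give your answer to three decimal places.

0.479

Setting dp/dt = 0: m − m·p* = e·p*, so m = (m+e)·p*.
p* = m/(m+e) = 0.79/(0.79+0.86) = 0.79/1.6500 = 0.4788.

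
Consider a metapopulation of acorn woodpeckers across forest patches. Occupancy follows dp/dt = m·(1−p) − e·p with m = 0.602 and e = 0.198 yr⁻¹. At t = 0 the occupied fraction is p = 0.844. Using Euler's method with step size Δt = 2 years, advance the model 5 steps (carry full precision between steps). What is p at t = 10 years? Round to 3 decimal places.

Update rule: p ← p + [m·(1−p) − e·p]·Δt with Δt = 2.
step 1: Δp = -0.14640, p = 0.69760
step 2: Δp = +0.08784, p = 0.78544
step 3: Δp = -0.05270, p = 0.73274
step 4: Δp = +0.03162, p = 0.76436
step 5: Δp = -0.01897, p = 0.74538

0.745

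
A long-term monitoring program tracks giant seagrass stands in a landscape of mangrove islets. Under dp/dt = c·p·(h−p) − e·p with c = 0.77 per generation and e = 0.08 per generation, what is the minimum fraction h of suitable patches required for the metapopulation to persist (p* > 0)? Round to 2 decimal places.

p* = h − e/c is positive only when h > e/c.
h_min = e/c = 0.08/0.77 = 0.1039.

0.10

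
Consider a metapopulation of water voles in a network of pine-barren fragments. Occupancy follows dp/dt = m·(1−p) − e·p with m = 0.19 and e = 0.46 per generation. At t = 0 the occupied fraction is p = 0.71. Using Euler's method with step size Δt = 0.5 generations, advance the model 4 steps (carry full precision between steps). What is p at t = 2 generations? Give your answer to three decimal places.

Update rule: p ← p + [m·(1−p) − e·p]·Δt with Δt = 0.5.
step 1: Δp = -0.13575, p = 0.57425
step 2: Δp = -0.09163, p = 0.48262
step 3: Δp = -0.06185, p = 0.42077
step 4: Δp = -0.04175, p = 0.37902

0.379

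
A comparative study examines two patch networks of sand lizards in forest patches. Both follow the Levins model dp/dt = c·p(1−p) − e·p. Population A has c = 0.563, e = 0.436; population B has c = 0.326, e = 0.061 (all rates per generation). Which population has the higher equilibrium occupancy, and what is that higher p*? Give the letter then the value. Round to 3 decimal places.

A: p*_A = 1 − 0.436/0.563 = 0.2256.
B: p*_B = 1 − 0.061/0.326 = 0.8129.
B is higher at 0.8129.

B, 0.813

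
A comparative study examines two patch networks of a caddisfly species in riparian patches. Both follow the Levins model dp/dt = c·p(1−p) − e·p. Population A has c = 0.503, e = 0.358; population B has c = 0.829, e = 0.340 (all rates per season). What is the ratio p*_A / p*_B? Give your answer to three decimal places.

0.489

A: p*_A = 1 − 0.358/0.503 = 0.2883.
B: p*_B = 1 − 0.340/0.829 = 0.5899.
p*_A / p*_B = 0.2883/0.5899 = 0.4887.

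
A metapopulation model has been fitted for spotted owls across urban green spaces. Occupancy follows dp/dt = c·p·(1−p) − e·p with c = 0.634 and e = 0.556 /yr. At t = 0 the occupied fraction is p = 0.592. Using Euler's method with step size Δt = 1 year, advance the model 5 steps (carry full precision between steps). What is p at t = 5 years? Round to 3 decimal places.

0.238

Update rule: p ← p + [c·p·(1−p) − e·p]·Δt with Δt = 1.
  1  |  dp/dt·Δt = -0.176018  |  p_1 = 0.415982
  2  |  dp/dt·Δt = -0.077261  |  p_2 = 0.338720
  3  |  dp/dt·Δt = -0.046320  |  p_3 = 0.292401
  4  |  dp/dt·Δt = -0.031399  |  p_4 = 0.261002
  5  |  dp/dt·Δt = -0.022831  |  p_5 = 0.238171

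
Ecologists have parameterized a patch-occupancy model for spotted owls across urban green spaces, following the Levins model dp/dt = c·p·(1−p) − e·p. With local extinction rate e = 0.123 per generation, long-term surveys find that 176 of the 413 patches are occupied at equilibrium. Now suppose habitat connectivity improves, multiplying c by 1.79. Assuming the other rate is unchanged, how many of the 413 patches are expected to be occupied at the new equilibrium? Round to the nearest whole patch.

Observed p* = 176/413 = 0.42615.
Balance c(1−p*) = e gives c = e/(1 − 0.42615) = 0.123/0.57385 = 0.21434.
New p* = 1 − e/c = 1 − 0.12300/0.38367 = 0.67941.
Expected occupied = 413 × 0.67941 = 280.60 ≈ 281.

281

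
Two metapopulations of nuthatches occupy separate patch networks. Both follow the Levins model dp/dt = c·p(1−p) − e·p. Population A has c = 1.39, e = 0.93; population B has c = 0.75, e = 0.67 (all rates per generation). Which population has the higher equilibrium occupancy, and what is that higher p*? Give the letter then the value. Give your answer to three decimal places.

A, 0.331

A: p*_A = 1 − 0.93/1.39 = 0.3309.
B: p*_B = 1 − 0.67/0.75 = 0.1067.
A is higher at 0.3309.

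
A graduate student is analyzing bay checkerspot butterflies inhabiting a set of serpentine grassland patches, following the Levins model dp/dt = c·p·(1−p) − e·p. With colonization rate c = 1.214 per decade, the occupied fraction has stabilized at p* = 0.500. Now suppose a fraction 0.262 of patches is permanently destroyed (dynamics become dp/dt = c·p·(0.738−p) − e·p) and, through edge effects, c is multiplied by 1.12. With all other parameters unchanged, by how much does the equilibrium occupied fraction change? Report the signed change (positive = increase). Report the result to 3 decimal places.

Balance c(1−p*) = e gives e = 1.214×(1 − 0.50000) = 0.60700.
New p* = 0.738 − e/c = 0.738 − 0.60700/1.35968 = 0.29157.
Δp* = 0.29157 − 0.50000 = -0.20843.

-0.208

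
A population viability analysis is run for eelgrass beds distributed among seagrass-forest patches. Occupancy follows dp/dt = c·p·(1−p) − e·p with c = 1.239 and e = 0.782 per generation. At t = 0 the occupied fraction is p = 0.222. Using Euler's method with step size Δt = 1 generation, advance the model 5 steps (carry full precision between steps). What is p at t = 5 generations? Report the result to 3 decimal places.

0.353

Update rule: p ← p + [c·p·(1−p) − e·p]·Δt with Δt = 1.
p: 0.22200 → 0.26239  (Δp = +0.04039)
p: 0.26239 → 0.29700  (Δp = +0.03461)
p: 0.29700 → 0.32344  (Δp = +0.02644)
p: 0.32344 → 0.34163  (Δp = +0.01820)
p: 0.34163 → 0.35315  (Δp = +0.01152)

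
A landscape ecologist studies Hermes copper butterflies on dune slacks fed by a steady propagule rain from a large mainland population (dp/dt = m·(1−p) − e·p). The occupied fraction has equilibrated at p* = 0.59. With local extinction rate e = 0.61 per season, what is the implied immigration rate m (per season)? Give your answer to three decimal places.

At equilibrium m(1−p*) = e·p*, so m = e·p*/(1−p*).
m = 0.61 × 0.59 / 0.4100 = 0.3599/0.4100 = 0.8778.

0.878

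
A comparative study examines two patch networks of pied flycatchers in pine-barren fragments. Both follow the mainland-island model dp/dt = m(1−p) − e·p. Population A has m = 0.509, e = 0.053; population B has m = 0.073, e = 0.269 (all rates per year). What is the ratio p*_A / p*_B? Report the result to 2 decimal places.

A: p*_A = m/(m+e) = 0.509/0.5620 = 0.9057.
B: p*_B = 0.073/0.3420 = 0.2135.
p*_A / p*_B = 0.9057/0.2135 = 4.2431.

4.24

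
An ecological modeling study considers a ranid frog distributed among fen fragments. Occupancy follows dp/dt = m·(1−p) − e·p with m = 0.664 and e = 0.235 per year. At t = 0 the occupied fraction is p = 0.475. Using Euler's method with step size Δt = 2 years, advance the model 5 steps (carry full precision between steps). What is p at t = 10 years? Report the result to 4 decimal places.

0.8239

Update rule: p ← p + [m·(1−p) − e·p]·Δt with Δt = 2.
p: 0.47500 → 0.94895  (Δp = +0.47395)
p: 0.94895 → 0.57074  (Δp = -0.37821)
p: 0.57074 → 0.87255  (Δp = +0.30181)
p: 0.87255 → 0.63170  (Δp = -0.24085)
p: 0.63170 → 0.82390  (Δp = +0.19220)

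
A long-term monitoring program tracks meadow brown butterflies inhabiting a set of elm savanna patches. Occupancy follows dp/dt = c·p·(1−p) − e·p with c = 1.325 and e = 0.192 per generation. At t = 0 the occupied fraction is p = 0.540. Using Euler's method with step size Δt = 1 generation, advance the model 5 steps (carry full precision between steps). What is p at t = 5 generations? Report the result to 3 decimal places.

Update rule: p ← p + [c·p·(1−p) − e·p]·Δt with Δt = 1.
t = 1: p = 0.54000 + (+0.22545) = 0.76545
t = 2: p = 0.76545 + (+0.09092) = 0.85637
t = 3: p = 0.85637 + (-0.00145) = 0.85492
t = 4: p = 0.85492 + (+0.00019) = 0.85512
t = 5: p = 0.85512 + (-0.00003) = 0.85509

0.855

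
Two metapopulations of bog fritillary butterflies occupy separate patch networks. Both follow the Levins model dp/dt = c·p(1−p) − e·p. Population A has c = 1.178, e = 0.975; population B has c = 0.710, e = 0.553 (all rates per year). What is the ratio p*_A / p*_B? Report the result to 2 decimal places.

A: p*_A = 1 − 0.975/1.178 = 0.1723.
B: p*_B = 1 − 0.553/0.710 = 0.2211.
p*_A / p*_B = 0.1723/0.2211 = 0.7793.

0.78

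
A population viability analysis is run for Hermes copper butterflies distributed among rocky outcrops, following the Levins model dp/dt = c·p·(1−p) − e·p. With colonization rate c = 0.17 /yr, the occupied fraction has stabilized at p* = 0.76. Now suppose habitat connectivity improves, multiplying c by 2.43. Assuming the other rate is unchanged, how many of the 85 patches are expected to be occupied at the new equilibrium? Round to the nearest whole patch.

77

Balance c(1−p*) = e gives e = 0.17×(1 − 0.76000) = 0.04080.
New p* = 1 − e/c = 1 − 0.04080/0.41310 = 0.90123.
Expected occupied = 85 × 0.90123 = 76.60 ≈ 77.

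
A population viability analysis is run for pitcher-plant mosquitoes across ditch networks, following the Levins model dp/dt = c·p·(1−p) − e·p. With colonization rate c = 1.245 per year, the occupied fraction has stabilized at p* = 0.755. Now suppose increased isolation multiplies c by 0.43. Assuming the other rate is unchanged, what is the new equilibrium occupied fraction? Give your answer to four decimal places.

Balance c(1−p*) = e gives e = 1.245×(1 − 0.75500) = 0.30503.
New p* = 1 − e/c = 1 − 0.30503/0.53535 = 0.43022.

0.4302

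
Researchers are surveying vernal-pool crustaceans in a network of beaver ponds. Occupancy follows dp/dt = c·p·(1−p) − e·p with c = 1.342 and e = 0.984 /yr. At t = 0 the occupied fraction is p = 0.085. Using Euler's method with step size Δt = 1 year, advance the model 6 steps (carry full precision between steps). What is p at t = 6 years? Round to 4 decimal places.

0.2157

Update rule: p ← p + [c·p·(1−p) − e·p]·Δt with Δt = 1.
t = 1: p = 0.08500 + (+0.02073) = 0.10573
t = 2: p = 0.10573 + (+0.02285) = 0.12858
t = 3: p = 0.12858 + (+0.02384) = 0.15243
t = 4: p = 0.15243 + (+0.02339) = 0.17582
t = 5: p = 0.17582 + (+0.02146) = 0.19728
t = 6: p = 0.19728 + (+0.01840) = 0.21567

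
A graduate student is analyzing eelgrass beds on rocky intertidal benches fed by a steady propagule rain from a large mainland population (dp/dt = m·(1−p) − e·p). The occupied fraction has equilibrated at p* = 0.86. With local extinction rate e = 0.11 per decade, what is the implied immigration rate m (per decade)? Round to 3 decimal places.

At equilibrium m(1−p*) = e·p*, so m = e·p*/(1−p*).
m = 0.11 × 0.86 / 0.1400 = 0.0946/0.1400 = 0.6757.

0.676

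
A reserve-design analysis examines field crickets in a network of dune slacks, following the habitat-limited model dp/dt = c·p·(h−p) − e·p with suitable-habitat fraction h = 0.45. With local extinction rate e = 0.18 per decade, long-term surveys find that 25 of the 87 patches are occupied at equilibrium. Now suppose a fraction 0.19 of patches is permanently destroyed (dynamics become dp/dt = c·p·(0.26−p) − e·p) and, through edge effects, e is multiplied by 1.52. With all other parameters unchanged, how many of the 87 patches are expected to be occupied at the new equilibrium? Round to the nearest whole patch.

1

Observed p* = 25/87 = 0.28736.
Balance c(h−p*) = e gives c = e/(0.45 − 0.28736) = 0.18/0.16264 = 1.10674.
New p* = 0.26 − e/c = 0.26 − 0.27360/1.10674 = 0.01279.
Expected occupied = 87 × 0.01279 = 1.11 ≈ 1.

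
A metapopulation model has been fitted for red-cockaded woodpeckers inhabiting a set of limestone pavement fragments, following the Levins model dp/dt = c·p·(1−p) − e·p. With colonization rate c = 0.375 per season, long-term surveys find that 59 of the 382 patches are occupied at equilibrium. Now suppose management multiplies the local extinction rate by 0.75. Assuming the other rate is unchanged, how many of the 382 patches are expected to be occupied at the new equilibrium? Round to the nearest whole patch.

140

Observed p* = 59/382 = 0.15445.
Balance c(1−p*) = e gives e = 0.375×(1 − 0.15445) = 0.31708.
New p* = 1 − e/c = 1 − 0.23781/0.37500 = 0.36584.
Expected occupied = 382 × 0.36584 = 139.75 ≈ 140.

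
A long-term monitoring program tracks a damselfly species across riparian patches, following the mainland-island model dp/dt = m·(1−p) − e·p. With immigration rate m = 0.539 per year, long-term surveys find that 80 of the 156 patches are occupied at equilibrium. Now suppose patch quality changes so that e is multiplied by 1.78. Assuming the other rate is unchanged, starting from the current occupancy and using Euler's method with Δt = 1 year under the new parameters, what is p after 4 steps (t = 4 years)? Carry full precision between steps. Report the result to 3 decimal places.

Observed p* = 80/156 = 0.51282.
Balance m(1−p*) = e·p* gives e = m(1−p*)/p* = 0.539×0.48718/0.51282 = 0.51205.
Starting from p₀ = 0.51282; update p ← p + (dp/dt)·Δt with the new parameters.
step 1: Δp = -0.20482, p = 0.30800
step 2: Δp = +0.09226, p = 0.40026
step 3: Δp = -0.04156, p = 0.35870
step 4: Δp = +0.01872, p = 0.37742

0.377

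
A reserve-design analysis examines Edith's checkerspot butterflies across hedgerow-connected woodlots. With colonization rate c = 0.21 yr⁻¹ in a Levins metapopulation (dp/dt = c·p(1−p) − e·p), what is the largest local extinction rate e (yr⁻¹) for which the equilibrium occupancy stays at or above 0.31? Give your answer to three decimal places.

1 − e/c ≥ 0.31 ⇒ e ≤ c(1 − 0.31) = 0.21 × 0.6900.
e_max = 0.1449.

0.145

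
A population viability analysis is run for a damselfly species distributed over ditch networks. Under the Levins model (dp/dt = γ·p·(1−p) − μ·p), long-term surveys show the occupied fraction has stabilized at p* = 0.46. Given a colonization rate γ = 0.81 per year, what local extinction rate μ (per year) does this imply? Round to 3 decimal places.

0.437

At equilibrium γ(1−p*) = μ.
μ = 0.81 × (1 − 0.46) = 0.81 × 0.5400 = 0.4374.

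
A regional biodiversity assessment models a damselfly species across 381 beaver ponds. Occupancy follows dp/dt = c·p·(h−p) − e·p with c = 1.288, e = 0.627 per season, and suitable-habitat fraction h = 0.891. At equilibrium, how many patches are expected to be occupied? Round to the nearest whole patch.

p* = h − e/c = 0.891 − 0.4868 = 0.4042.
Expected occupied patches = N × p* = 381 × 0.4042 = 154.00 ≈ 154.

154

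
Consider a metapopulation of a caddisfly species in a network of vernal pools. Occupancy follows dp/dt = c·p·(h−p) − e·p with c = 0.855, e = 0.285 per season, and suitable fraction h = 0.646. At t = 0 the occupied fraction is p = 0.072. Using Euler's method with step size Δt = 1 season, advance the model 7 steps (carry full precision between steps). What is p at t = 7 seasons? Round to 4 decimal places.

0.2038

Update rule: p ← p + [c·p·(h−p) − e·p]·Δt with Δt = 1.
step 1: Δp = +0.01482, p = 0.08682
step 2: Δp = +0.01676, p = 0.10358
step 3: Δp = +0.01852, p = 0.12210
step 4: Δp = +0.01989, p = 0.14199
step 5: Δp = +0.02072, p = 0.16271
step 6: Δp = +0.02086, p = 0.18357
step 7: Δp = +0.02026, p = 0.20383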